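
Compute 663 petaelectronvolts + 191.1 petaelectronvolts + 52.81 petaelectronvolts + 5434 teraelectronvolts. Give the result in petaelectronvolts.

912.344 petaelectronvolts

In petaelectronvolts:
  663 petaelectronvolts → 663
  191.1 petaelectronvolts → 191.1
  52.81 petaelectronvolts → 52.81
  5434 teraelectronvolts = 5434e-3 petaelectronvolts = 5.434
Sum: 663 + 191.1 + 52.81 + 5.434 = 912.344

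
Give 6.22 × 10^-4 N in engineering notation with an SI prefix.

= 622 × 10^-6 N; 10^-6 is micro.

622 μN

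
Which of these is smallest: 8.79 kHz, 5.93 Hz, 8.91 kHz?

5.93 Hz

8.79 kHz = 8790 Hz
5.93 Hz = 5.93 Hz
8.91 kHz = 8910 Hz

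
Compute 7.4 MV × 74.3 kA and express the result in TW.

0.54982 TW

7.4 × 10^6 × 74.3 × 10^3 = 549.82 × 10^9 W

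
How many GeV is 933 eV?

0.000000933 GeV

(no prefix) = 10⁰, giga = 10⁹; factor is 10⁻⁹.
933 × 10⁻⁹ = 0.000000933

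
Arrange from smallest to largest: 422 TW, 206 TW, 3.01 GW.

3.01 GW < 206 TW < 422 TW

422 TW = 422000000000000 W
206 TW = 206000000000000 W
3.01 GW = 3010000000 W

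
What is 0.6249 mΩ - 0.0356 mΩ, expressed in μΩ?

589.3 μΩ

In μΩ:
  0.6249 mΩ = 0.6249 × 10^3 μΩ = 624.9
  0.0356 mΩ = 0.0356 × 10^3 μΩ = 35.6
Difference: 624.9 - 35.6 = 589.3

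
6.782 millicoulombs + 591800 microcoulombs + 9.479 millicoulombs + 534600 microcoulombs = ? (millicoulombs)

In millicoulombs:
  6.782 millicoulombs → 6.782
  591800 microcoulombs = 591800 × 10^-3 millicoulombs = 591.8
  9.479 millicoulombs → 9.479
  534600 microcoulombs = 534600 × 10^-3 millicoulombs = 534.6
Sum: 6.782 + 591.8 + 9.479 + 534.6 = 1142.661

1142.661 millicoulombs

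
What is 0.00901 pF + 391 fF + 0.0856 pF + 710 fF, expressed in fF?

In fF:
  0.00901 pF = 0.00901e3 fF = 9.01
  391 fF → 391
  0.0856 pF = 0.0856e3 fF = 85.6
  710 fF → 710
Sum: 9.01 + 391 + 85.6 + 710 = 1195.61

1195.61 fF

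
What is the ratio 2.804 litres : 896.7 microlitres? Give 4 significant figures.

(2.804) / (896.7 × 10⁻⁶) = 0.003127 × 10⁶

3127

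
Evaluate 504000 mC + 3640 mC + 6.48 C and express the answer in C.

514.12 C

In C:
  504000 mC = 504000 × 10⁻³ C = 504
  3640 mC = 3640 × 10⁻³ C = 3.64
  6.48 C → 6.48
Sum: 504 + 3.64 + 6.48 = 514.12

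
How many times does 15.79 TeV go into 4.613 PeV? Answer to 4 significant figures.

(4.613 × 10¹⁵) / (15.79 × 10¹²) = 0.29215 × 10³

292.1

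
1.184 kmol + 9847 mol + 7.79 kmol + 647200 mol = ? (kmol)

666.021 kmol

In kmol:
  1.184 kmol → 1.184
  9847 mol = 9847e-3 kmol = 9.847
  7.79 kmol → 7.79
  647200 mol = 647200e-3 kmol = 647.2
Sum: 1.184 + 9.847 + 7.79 + 647.2 = 666.021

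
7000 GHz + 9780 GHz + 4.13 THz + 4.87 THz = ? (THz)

25.78 THz

In THz:
  7000 GHz = 7000 × 10^-3 THz = 7
  9780 GHz = 9780 × 10^-3 THz = 9.78
  4.13 THz → 4.13
  4.87 THz → 4.87
Sum: 7 + 9.78 + 4.13 + 4.87 = 25.78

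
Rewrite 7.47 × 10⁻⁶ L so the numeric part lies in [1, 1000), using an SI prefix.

7.47 μL

= 7.47 × 10⁻⁶ L; 10⁻⁶ is micro.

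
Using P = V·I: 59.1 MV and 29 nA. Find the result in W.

1.7139 W

59.1e6 × 29e-9 = 1713.9e-3 W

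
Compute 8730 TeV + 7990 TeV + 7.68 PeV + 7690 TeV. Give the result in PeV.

32.09 PeV

In PeV:
  8730 TeV = 8730 × 10^-3 PeV = 8.73
  7990 TeV = 7990 × 10^-3 PeV = 7.99
  7.68 PeV → 7.68
  7690 TeV = 7690 × 10^-3 PeV = 7.69
Sum: 8.73 + 7.99 + 7.68 + 7.69 = 32.09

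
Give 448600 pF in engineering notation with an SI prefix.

448.6 nF

= 448.6 × 10⁻⁹ F; 10⁻⁹ is nano.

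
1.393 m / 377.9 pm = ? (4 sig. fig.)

(1.393) / (377.9 × 10^-12) = 0.0036862 × 10^12

3686000000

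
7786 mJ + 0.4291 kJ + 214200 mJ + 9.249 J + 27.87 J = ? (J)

In J:
  7786 mJ = 7786 × 10^-3 J = 7.786
  0.4291 kJ = 0.4291 × 10^3 J = 429.1
  214200 mJ = 214200 × 10^-3 J = 214.2
  9.249 J → 9.249
  27.87 J → 27.87
Sum: 7.786 + 429.1 + 214.2 + 9.249 + 27.87 = 688.205

688.205 J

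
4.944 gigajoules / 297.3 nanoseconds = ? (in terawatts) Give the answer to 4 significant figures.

16630 terawatts

(4.944 × 10^9) / (297.3 × 10^-9) = 0.0166297 × 10^18 W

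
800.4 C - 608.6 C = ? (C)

In C:
  800.4 C → 800.4
  608.6 C → 608.6
Difference: 800.4 - 608.6 = 191.8

191.8 C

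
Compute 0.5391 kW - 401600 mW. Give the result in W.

137.5 W

In W:
  0.5391 kW = 0.5391 × 10^3 W = 539.1
  401600 mW = 401600 × 10^-3 W = 401.6
Difference: 539.1 - 401.6 = 137.5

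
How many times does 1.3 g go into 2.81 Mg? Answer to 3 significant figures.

2160000

(2.81 × 10^6) / (1.3) = 2.162 × 10^6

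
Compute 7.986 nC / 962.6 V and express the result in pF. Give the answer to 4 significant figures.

8.296 pF

(7.986 × 10^-9) / (962.6) = 0.00829628 × 10^-9 F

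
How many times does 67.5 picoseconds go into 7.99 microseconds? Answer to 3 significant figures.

(7.99 × 10^-6) / (67.5 × 10^-12) = 0.1184 × 10^6

118000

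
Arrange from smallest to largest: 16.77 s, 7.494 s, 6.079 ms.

6.079 ms < 7.494 s < 16.77 s

16.77 s = 16.77 s
7.494 s = 7.494 s
6.079 ms = 0.006079 s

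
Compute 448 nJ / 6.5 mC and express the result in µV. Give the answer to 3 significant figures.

68.9 µV

(448e-9) / (6.5e-3) = 68.923e-6 V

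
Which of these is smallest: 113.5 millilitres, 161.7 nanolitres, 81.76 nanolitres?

81.76 nanolitres

113.5 millilitres = 0.1135 litres
161.7 nanolitres = 0.0000001617 litres
81.76 nanolitres = 0.00000008176 litres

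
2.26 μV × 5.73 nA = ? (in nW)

2.26 × 10⁻⁶ × 5.73 × 10⁻⁹ = 12.9498 × 10⁻¹⁵ W

0.0000129498 nW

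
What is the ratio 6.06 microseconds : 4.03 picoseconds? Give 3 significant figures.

(6.06e-6) / (4.03e-12) = 1.504e6

1500000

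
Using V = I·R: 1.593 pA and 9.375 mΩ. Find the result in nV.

1.593e-12 × 9.375e-3 = 14.934375e-15 V

0.000014934375 nV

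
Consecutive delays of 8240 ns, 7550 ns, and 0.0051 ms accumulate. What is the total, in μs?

In μs:
  8240 ns = 8240e-3 μs = 8.24
  7550 ns = 7550e-3 μs = 7.55
  0.0051 ms = 0.0051e3 μs = 5.1
Sum: 8.24 + 7.55 + 5.1 = 20.89

20.89 μs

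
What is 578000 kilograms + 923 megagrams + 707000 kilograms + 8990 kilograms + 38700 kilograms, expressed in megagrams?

2255.69 megagrams

In megagrams:
  578000 kilograms = 578000 × 10⁻³ megagrams = 578
  923 megagrams → 923
  707000 kilograms = 707000 × 10⁻³ megagrams = 707
  8990 kilograms = 8990 × 10⁻³ megagrams = 8.99
  38700 kilograms = 38700 × 10⁻³ megagrams = 38.7
Sum: 578 + 923 + 707 + 8.99 + 38.7 = 2255.69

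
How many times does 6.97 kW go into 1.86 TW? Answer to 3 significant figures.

(1.86e12) / (6.97e3) = 0.2669e9

267000000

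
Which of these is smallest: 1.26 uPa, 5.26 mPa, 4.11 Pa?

1.26 uPa

1.26 uPa = 0.00000126 Pa
5.26 mPa = 0.00526 Pa
4.11 Pa = 4.11 Pa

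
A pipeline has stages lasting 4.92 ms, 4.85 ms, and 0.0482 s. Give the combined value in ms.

In ms:
  4.92 ms → 4.92
  4.85 ms → 4.85
  0.0482 s = 0.0482e3 ms = 48.2
Sum: 4.92 + 4.85 + 48.2 = 57.97

57.97 ms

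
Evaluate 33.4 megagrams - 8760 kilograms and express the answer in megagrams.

In megagrams:
  33.4 megagrams → 33.4
  8760 kilograms = 8760 × 10^-3 megagrams = 8.76
Difference: 33.4 - 8.76 = 24.64

24.64 megagrams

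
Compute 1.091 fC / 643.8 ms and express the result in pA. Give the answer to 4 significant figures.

(1.091 × 10^-15) / (643.8 × 10^-3) = 0.00169463 × 10^-12 A

0.001695 pA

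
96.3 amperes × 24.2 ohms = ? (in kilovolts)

96.3 × 24.2 = 2330.46 V

2.33046 kilovolts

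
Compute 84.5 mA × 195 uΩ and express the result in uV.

84.5e-3 × 195e-6 = 16477.5e-9 V

16.4775 uV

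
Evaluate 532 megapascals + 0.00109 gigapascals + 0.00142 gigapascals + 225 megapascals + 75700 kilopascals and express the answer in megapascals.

In megapascals:
  532 megapascals → 532
  0.00109 gigapascals = 0.00109 × 10^3 megapascals = 1.09
  0.00142 gigapascals = 0.00142 × 10^3 megapascals = 1.42
  225 megapascals → 225
  75700 kilopascals = 75700 × 10^-3 megapascals = 75.7
Sum: 532 + 1.09 + 1.42 + 225 + 75.7 = 835.21

835.21 megapascals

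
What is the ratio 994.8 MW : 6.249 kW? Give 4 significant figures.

159200

(994.8 × 10^6) / (6.249 × 10^3) = 159.19 × 10^3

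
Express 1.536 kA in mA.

1536000 mA

kilo = 10³, milli = 10⁻³; factor is 10⁶.
1.536 × 10⁶ = 1536000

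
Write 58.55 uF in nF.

58550 nF

micro = 1e-6, nano = 1e-9; factor is 1e3.
58.55 × 1e3 = 58550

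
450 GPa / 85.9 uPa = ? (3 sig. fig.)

5240000000000000

(450 × 10^9) / (85.9 × 10^-6) = 5.239 × 10^15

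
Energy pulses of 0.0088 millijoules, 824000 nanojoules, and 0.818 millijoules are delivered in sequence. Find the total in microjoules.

In microjoules:
  0.0088 millijoules = 0.0088 × 10³ microjoules = 8.8
  824000 nanojoules = 824000 × 10⁻³ microjoules = 824
  0.818 millijoules = 0.818 × 10³ microjoules = 818
Sum: 8.8 + 824 + 818 = 1650.8

1650.8 microjoules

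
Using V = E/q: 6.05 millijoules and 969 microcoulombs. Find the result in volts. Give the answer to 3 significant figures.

6.24 volts

(6.05e-3) / (969e-6) = 0.0062436e3 V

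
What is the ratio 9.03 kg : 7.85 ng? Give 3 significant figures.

1150000000000

(9.03 × 10^3) / (7.85 × 10^-9) = 1.15 × 10^12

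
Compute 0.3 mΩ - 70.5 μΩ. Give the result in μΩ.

229.5 μΩ

In μΩ:
  0.3 mΩ = 0.3 × 10³ μΩ = 300
  70.5 μΩ → 70.5
Difference: 300 - 70.5 = 229.5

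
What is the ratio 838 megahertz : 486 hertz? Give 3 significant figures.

(838 × 10^6) / (486) = 1.724 × 10^6

1720000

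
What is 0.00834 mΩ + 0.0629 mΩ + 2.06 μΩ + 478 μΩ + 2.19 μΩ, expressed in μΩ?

In μΩ:
  0.00834 mΩ = 0.00834 × 10³ μΩ = 8.34
  0.0629 mΩ = 0.0629 × 10³ μΩ = 62.9
  2.06 μΩ → 2.06
  478 μΩ → 478
  2.19 μΩ → 2.19
Sum: 8.34 + 62.9 + 2.06 + 478 + 2.19 = 553.49

553.49 μΩ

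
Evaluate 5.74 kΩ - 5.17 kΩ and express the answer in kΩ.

0.57 kΩ

In kΩ:
  5.74 kΩ → 5.74
  5.17 kΩ → 5.17
Difference: 5.74 - 5.17 = 0.57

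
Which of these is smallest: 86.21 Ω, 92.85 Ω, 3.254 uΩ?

86.21 Ω = 86.21 Ω
92.85 Ω = 92.85 Ω
3.254 uΩ = 0.000003254 Ω

3.254 uΩ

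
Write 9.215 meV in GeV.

milli = 1e-3, giga = 1e9; factor is 1e-12.
9.215 × 1e-12 = 0.000000000009215

0.000000000009215 GeV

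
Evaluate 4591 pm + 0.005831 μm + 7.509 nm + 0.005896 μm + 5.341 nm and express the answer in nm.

In nm:
  4591 pm = 4591 × 10^-3 nm = 4.591
  0.005831 μm = 0.005831 × 10^3 nm = 5.831
  7.509 nm → 7.509
  0.005896 μm = 0.005896 × 10^3 nm = 5.896
  5.341 nm → 5.341
Sum: 4.591 + 5.831 + 7.509 + 5.896 + 5.341 = 29.168

29.168 nm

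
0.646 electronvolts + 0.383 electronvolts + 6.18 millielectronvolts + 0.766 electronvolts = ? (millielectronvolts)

In millielectronvolts:
  0.646 electronvolts = 0.646 × 10^3 millielectronvolts = 646
  0.383 electronvolts = 0.383 × 10^3 millielectronvolts = 383
  6.18 millielectronvolts → 6.18
  0.766 electronvolts = 0.766 × 10^3 millielectronvolts = 766
Sum: 646 + 383 + 6.18 + 766 = 1801.18

1801.18 millielectronvolts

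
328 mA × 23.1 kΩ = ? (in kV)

7.5768 kV

328 × 10⁻³ × 23.1 × 10³ = 7576.8 V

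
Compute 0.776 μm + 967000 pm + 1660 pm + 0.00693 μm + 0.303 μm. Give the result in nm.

In nm:
  0.776 μm = 0.776 × 10^3 nm = 776
  967000 pm = 967000 × 10^-3 nm = 967
  1660 pm = 1660 × 10^-3 nm = 1.66
  0.00693 μm = 0.00693 × 10^3 nm = 6.93
  0.303 μm = 0.303 × 10^3 nm = 303
Sum: 776 + 967 + 1.66 + 6.93 + 303 = 2054.59

2054.59 nm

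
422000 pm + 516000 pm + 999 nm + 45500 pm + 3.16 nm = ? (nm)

In nm:
  422000 pm = 422000 × 10^-3 nm = 422
  516000 pm = 516000 × 10^-3 nm = 516
  999 nm → 999
  45500 pm = 45500 × 10^-3 nm = 45.5
  3.16 nm → 3.16
Sum: 422 + 516 + 999 + 45.5 + 3.16 = 1985.66

1985.66 nm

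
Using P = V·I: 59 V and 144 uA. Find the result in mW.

59 × 144e-6 = 8496e-6 W

8.496 mW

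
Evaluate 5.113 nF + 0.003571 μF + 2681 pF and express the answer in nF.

In nF:
  5.113 nF → 5.113
  0.003571 μF = 0.003571e3 nF = 3.571
  2681 pF = 2681e-3 nF = 2.681
Sum: 5.113 + 3.571 + 2.681 = 11.365

11.365 nF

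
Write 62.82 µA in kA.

0.00000006282 kA

micro = 10^-6, kilo = 10^3; factor is 10^-9.
62.82 × 10^-9 = 0.00000006282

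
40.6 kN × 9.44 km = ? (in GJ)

40.6 × 10³ × 9.44 × 10³ = 383.264 × 10⁶ J

0.383264 GJ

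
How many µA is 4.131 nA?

nano = 10^-9, micro = 10^-6; factor is 10^-3.
4.131 × 10^-3 = 0.004131

0.004131 µA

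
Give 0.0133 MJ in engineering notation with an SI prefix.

= 13.3 × 10³ J; 10³ is kilo.

13.3 kJ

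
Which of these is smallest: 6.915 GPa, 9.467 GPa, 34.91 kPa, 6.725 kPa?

6.725 kPa

6.915 GPa = 6915000000 Pa
9.467 GPa = 9467000000 Pa
34.91 kPa = 34910 Pa
6.725 kPa = 6725 Pa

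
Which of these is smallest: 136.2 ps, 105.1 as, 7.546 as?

136.2 ps = 0.0000000001362 s
105.1 as = 0.0000000000000001051 s
7.546 as = 0.000000000000000007546 s

7.546 as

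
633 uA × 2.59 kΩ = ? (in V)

1.63947 V

633e-6 × 2.59e3 = 1639.47e-3 V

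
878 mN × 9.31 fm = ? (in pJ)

878 × 10^-3 × 9.31 × 10^-15 = 8174.18 × 10^-18 J

0.00817418 pJ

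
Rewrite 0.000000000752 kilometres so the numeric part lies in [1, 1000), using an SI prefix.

= 752 × 10⁻⁹ metres; 10⁻⁹ is nano.

752 nanometres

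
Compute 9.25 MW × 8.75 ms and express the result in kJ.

80.9375 kJ

9.25 × 10^6 × 8.75 × 10^-3 = 80.9375 × 10^3 J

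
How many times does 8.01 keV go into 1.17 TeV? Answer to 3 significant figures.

146000000

(1.17 × 10^12) / (8.01 × 10^3) = 0.1461 × 10^9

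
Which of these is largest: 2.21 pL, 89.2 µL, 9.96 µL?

89.2 µL

2.21 pL = 0.00000000000221 L
89.2 µL = 0.0000892 L
9.96 µL = 0.00000996 L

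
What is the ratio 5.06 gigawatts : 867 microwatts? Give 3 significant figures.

(5.06e9) / (867e-6) = 0.005836e15

5840000000000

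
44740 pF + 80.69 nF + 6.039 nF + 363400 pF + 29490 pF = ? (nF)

524.359 nF

In nF:
  44740 pF = 44740 × 10^-3 nF = 44.74
  80.69 nF → 80.69
  6.039 nF → 6.039
  363400 pF = 363400 × 10^-3 nF = 363.4
  29490 pF = 29490 × 10^-3 nF = 29.49
Sum: 44.74 + 80.69 + 6.039 + 363.4 + 29.49 = 524.359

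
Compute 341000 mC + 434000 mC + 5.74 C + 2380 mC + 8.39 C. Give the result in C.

In C:
  341000 mC = 341000e-3 C = 341
  434000 mC = 434000e-3 C = 434
  5.74 C → 5.74
  2380 mC = 2380e-3 C = 2.38
  8.39 C → 8.39
Sum: 341 + 434 + 5.74 + 2.38 + 8.39 = 791.51

791.51 C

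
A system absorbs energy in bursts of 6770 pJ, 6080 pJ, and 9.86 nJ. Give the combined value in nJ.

In nJ:
  6770 pJ = 6770 × 10^-3 nJ = 6.77
  6080 pJ = 6080 × 10^-3 nJ = 6.08
  9.86 nJ → 9.86
Sum: 6.77 + 6.08 + 9.86 = 22.71

22.71 nJ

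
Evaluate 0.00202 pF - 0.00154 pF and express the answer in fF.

0.48 fF

In fF:
  0.00202 pF = 0.00202e3 fF = 2.02
  0.00154 pF = 0.00154e3 fF = 1.54
Difference: 2.02 - 1.54 = 0.48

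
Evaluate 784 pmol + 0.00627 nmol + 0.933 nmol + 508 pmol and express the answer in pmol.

In pmol:
  784 pmol → 784
  0.00627 nmol = 0.00627 × 10³ pmol = 6.27
  0.933 nmol = 0.933 × 10³ pmol = 933
  508 pmol → 508
Sum: 784 + 6.27 + 933 + 508 = 2231.27

2231.27 pmol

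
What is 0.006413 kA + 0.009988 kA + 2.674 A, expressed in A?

19.075 A

In A:
  0.006413 kA = 0.006413 × 10³ A = 6.413
  0.009988 kA = 0.009988 × 10³ A = 9.988
  2.674 A → 2.674
Sum: 6.413 + 9.988 + 2.674 = 19.075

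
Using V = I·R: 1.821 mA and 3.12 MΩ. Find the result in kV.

1.821e-3 × 3.12e6 = 5.68152e3 V

5.68152 kV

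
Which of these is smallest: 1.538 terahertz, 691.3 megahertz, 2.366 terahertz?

691.3 megahertz

1.538 terahertz = 1538000000000 hertz
691.3 megahertz = 691300000 hertz
2.366 terahertz = 2366000000000 hertz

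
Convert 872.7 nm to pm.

nano = 10^-9, pico = 10^-12; factor is 10^3.
872.7 × 10^3 = 872700

872700 pm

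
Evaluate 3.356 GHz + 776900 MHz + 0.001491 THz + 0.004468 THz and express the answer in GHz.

786.215 GHz

In GHz:
  3.356 GHz → 3.356
  776900 MHz = 776900e-3 GHz = 776.9
  0.001491 THz = 0.001491e3 GHz = 1.491
  0.004468 THz = 0.004468e3 GHz = 4.468
Sum: 3.356 + 776.9 + 1.491 + 4.468 = 786.215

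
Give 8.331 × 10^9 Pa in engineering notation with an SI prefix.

= 8.331 × 10^9 Pa; 10^9 is giga.

8.331 GPa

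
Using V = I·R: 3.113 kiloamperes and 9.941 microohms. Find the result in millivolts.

3.113e3 × 9.941e-6 = 30.946333e-3 V

30.946333 millivolts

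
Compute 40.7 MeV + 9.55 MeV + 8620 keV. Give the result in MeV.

In MeV:
  40.7 MeV → 40.7
  9.55 MeV → 9.55
  8620 keV = 8620 × 10⁻³ MeV = 8.62
Sum: 40.7 + 9.55 + 8.62 = 58.87

58.87 MeV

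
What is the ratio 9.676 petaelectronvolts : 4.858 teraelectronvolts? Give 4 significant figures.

1992

(9.676 × 10^15) / (4.858 × 10^12) = 1.9918 × 10^3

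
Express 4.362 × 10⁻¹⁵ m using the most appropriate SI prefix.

= 4.362 × 10⁻¹⁵ m; 10⁻¹⁵ is femto.

4.362 fm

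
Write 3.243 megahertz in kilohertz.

mega = 1e6, kilo = 1e3; factor is 1e3.
3.243 × 1e3 = 3243

3243 kilohertz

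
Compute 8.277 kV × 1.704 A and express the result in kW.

14.104008 kW

8.277 × 10^3 × 1.704 = 14.104008 × 10^3 W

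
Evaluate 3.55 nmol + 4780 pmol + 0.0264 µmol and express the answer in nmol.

34.73 nmol

In nmol:
  3.55 nmol → 3.55
  4780 pmol = 4780 × 10⁻³ nmol = 4.78
  0.0264 µmol = 0.0264 × 10³ nmol = 26.4
Sum: 3.55 + 4.78 + 26.4 = 34.73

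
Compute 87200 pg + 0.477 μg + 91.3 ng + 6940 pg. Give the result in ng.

In ng:
  87200 pg = 87200 × 10^-3 ng = 87.2
  0.477 μg = 0.477 × 10^3 ng = 477
  91.3 ng → 91.3
  6940 pg = 6940 × 10^-3 ng = 6.94
Sum: 87.2 + 477 + 91.3 + 6.94 = 662.44

662.44 ng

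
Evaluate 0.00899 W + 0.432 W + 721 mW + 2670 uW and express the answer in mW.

1164.66 mW

In mW:
  0.00899 W = 0.00899 × 10³ mW = 8.99
  0.432 W = 0.432 × 10³ mW = 432
  721 mW → 721
  2670 uW = 2670 × 10⁻³ mW = 2.67
Sum: 8.99 + 432 + 721 + 2.67 = 1164.66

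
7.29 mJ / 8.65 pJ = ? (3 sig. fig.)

843000000

(7.29e-3) / (8.65e-12) = 0.8428e9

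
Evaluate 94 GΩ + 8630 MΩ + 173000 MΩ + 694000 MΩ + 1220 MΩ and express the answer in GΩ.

In GΩ:
  94 GΩ → 94
  8630 MΩ = 8630e-3 GΩ = 8.63
  173000 MΩ = 173000e-3 GΩ = 173
  694000 MΩ = 694000e-3 GΩ = 694
  1220 MΩ = 1220e-3 GΩ = 1.22
Sum: 94 + 8.63 + 173 + 694 + 1.22 = 970.85

970.85 GΩ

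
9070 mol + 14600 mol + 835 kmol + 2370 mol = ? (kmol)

861.04 kmol

In kmol:
  9070 mol = 9070e-3 kmol = 9.07
  14600 mol = 14600e-3 kmol = 14.6
  835 kmol → 835
  2370 mol = 2370e-3 kmol = 2.37
Sum: 9.07 + 14.6 + 835 + 2.37 = 861.04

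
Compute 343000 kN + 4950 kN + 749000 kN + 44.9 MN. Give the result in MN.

In MN:
  343000 kN = 343000 × 10^-3 MN = 343
  4950 kN = 4950 × 10^-3 MN = 4.95
  749000 kN = 749000 × 10^-3 MN = 749
  44.9 MN → 44.9
Sum: 343 + 4.95 + 749 + 44.9 = 1141.85

1141.85 MN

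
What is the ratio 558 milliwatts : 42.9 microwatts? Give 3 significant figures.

13000

(558 × 10⁻³) / (42.9 × 10⁻⁶) = 13.01 × 10³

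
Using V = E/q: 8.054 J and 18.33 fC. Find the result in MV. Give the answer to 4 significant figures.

(8.054) / (18.33 × 10⁻¹⁵) = 0.439389 × 10¹⁵ V

439400000 MV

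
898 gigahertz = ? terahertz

giga = 10⁹, tera = 10¹²; factor is 10⁻³.
898 × 10⁻³ = 0.898

0.898 terahertz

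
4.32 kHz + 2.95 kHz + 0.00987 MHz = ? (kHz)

In kHz:
  4.32 kHz → 4.32
  2.95 kHz → 2.95
  0.00987 MHz = 0.00987 × 10^3 kHz = 9.87
Sum: 4.32 + 2.95 + 9.87 = 17.14

17.14 kHz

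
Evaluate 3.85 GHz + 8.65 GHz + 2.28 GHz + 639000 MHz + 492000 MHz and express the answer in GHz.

1145.78 GHz

In GHz:
  3.85 GHz → 3.85
  8.65 GHz → 8.65
  2.28 GHz → 2.28
  639000 MHz = 639000 × 10^-3 GHz = 639
  492000 MHz = 492000 × 10^-3 GHz = 492
Sum: 3.85 + 8.65 + 2.28 + 639 + 492 = 1145.78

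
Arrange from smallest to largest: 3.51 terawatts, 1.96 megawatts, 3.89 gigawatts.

3.51 terawatts = 3510000000000 watts
1.96 megawatts = 1960000 watts
3.89 gigawatts = 3890000000 watts

1.96 megawatts < 3.89 gigawatts < 3.51 terawatts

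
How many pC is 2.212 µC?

micro = 1e-6, pico = 1e-12; factor is 1e6.
2.212 × 1e6 = 2212000

2212000 pC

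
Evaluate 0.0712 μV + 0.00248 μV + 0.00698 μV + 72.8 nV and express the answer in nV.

153.46 nV

In nV:
  0.0712 μV = 0.0712 × 10^3 nV = 71.2
  0.00248 μV = 0.00248 × 10^3 nV = 2.48
  0.00698 μV = 0.00698 × 10^3 nV = 6.98
  72.8 nV → 72.8
Sum: 71.2 + 2.48 + 6.98 + 72.8 = 153.46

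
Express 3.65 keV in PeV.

0.00000000000365 PeV

kilo = 1e3, peta = 1e15; factor is 1e-12.
3.65 × 1e-12 = 0.00000000000365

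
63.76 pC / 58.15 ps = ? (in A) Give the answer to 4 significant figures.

1.096 A

(63.76e-12) / (58.15e-12) = 1.09647 A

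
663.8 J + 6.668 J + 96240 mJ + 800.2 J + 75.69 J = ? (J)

In J:
  663.8 J → 663.8
  6.668 J → 6.668
  96240 mJ = 96240 × 10⁻³ J = 96.24
  800.2 J → 800.2
  75.69 J → 75.69
Sum: 663.8 + 6.668 + 96.24 + 800.2 + 75.69 = 1642.598

1642.598 J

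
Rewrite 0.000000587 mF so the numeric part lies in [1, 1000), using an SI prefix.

= 587e-12 F; 1e-12 is pico.

587 pF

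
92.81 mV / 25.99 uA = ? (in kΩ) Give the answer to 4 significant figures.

(92.81e-3) / (25.99e-6) = 3.57099e3 Ω

3.571 kΩ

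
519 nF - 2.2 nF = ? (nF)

516.8 nF

In nF:
  519 nF → 519
  2.2 nF → 2.2
Difference: 519 - 2.2 = 516.8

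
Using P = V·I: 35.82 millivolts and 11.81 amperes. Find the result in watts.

0.4230342 watts

35.82e-3 × 11.81 = 423.0342e-3 W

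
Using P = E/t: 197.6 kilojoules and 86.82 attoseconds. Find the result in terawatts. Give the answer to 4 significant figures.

(197.6e3) / (86.82e-18) = 2.27597e21 W

2276000000 terawatts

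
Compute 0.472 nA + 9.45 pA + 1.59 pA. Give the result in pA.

483.04 pA

In pA:
  0.472 nA = 0.472 × 10³ pA = 472
  9.45 pA → 9.45
  1.59 pA → 1.59
Sum: 472 + 9.45 + 1.59 = 483.04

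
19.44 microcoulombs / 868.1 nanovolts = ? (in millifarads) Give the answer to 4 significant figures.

(19.44e-6) / (868.1e-9) = 0.0223937e3 F

22390 millifarads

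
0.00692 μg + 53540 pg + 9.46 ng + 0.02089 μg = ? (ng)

90.81 ng

In ng:
  0.00692 μg = 0.00692e3 ng = 6.92
  53540 pg = 53540e-3 ng = 53.54
  9.46 ng → 9.46
  0.02089 μg = 0.02089e3 ng = 20.89
Sum: 6.92 + 53.54 + 9.46 + 20.89 = 90.81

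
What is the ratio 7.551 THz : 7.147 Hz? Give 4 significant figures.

1057000000000

(7.551 × 10^12) / (7.147) = 1.0565 × 10^12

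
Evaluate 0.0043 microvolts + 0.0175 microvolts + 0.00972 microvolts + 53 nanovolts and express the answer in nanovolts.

In nanovolts:
  0.0043 microvolts = 0.0043e3 nanovolts = 4.3
  0.0175 microvolts = 0.0175e3 nanovolts = 17.5
  0.00972 microvolts = 0.00972e3 nanovolts = 9.72
  53 nanovolts → 53
Sum: 4.3 + 17.5 + 9.72 + 53 = 84.52

84.52 nanovolts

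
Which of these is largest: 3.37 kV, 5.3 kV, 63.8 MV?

63.8 MV

3.37 kV = 3370 V
5.3 kV = 5300 V
63.8 MV = 63800000 V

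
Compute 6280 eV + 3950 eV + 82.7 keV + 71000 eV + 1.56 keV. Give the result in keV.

165.49 keV

In keV:
  6280 eV = 6280e-3 keV = 6.28
  3950 eV = 3950e-3 keV = 3.95
  82.7 keV → 82.7
  71000 eV = 71000e-3 keV = 71
  1.56 keV → 1.56
Sum: 6.28 + 3.95 + 82.7 + 71 + 1.56 = 165.49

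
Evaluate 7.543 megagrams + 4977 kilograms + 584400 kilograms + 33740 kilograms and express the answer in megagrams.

630.66 megagrams

In megagrams:
  7.543 megagrams → 7.543
  4977 kilograms = 4977e-3 megagrams = 4.977
  584400 kilograms = 584400e-3 megagrams = 584.4
  33740 kilograms = 33740e-3 megagrams = 33.74
Sum: 7.543 + 4.977 + 584.4 + 33.74 = 630.66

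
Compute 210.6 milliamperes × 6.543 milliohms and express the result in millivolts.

210.6e-3 × 6.543e-3 = 1377.9558e-6 V

1.3779558 millivolts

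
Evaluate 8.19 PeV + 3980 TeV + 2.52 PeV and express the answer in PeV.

14.69 PeV

In PeV:
  8.19 PeV → 8.19
  3980 TeV = 3980 × 10⁻³ PeV = 3.98
  2.52 PeV → 2.52
Sum: 8.19 + 3.98 + 2.52 = 14.69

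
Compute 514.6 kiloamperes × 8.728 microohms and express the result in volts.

4.4914288 volts

514.6 × 10³ × 8.728 × 10⁻⁶ = 4491.4288 × 10⁻³ V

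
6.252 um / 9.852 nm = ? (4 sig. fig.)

634.6

(6.252 × 10⁻⁶) / (9.852 × 10⁻⁹) = 0.63459 × 10³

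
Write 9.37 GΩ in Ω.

9370000000 Ω

giga = 10⁹, (no prefix) = 10⁰; factor is 10⁹.
9.37 × 10⁹ = 9370000000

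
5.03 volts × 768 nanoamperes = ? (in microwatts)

3.86304 microwatts

5.03 × 768 × 10⁻⁹ = 3863.04 × 10⁻⁹ W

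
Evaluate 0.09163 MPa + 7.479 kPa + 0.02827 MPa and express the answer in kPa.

In kPa:
  0.09163 MPa = 0.09163e3 kPa = 91.63
  7.479 kPa → 7.479
  0.02827 MPa = 0.02827e3 kPa = 28.27
Sum: 91.63 + 7.479 + 28.27 = 127.379

127.379 kPa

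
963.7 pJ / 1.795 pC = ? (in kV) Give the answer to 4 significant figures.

0.5369 kV

(963.7 × 10⁻¹²) / (1.795 × 10⁻¹²) = 536.88 V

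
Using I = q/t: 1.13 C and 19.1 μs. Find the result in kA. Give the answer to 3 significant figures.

(1.13) / (19.1 × 10⁻⁶) = 0.059162 × 10⁶ A

59.2 kA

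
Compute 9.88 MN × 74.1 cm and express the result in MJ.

9.88 × 10^6 × 74.1 × 10^-2 = 732.108 × 10^4 J

7.32108 MJ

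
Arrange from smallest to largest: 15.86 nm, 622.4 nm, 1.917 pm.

15.86 nm = 0.00000001586 m
622.4 nm = 0.0000006224 m
1.917 pm = 0.000000000001917 m

1.917 pm < 15.86 nm < 622.4 nm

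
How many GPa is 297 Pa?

(no prefix) = 10^0, giga = 10^9; factor is 10^-9.
297 × 10^-9 = 0.000000297

0.000000297 GPa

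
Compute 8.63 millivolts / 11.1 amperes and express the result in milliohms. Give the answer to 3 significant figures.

0.777 milliohms

(8.63e-3) / (11.1) = 0.77748e-3 Ω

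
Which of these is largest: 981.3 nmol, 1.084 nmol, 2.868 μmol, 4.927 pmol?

2.868 μmol

981.3 nmol = 0.0000009813 mol
1.084 nmol = 0.000000001084 mol
2.868 μmol = 0.000002868 mol
4.927 pmol = 0.000000000004927 mol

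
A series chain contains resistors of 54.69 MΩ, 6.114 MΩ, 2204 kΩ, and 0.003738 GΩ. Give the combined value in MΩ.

In MΩ:
  54.69 MΩ → 54.69
  6.114 MΩ → 6.114
  2204 kΩ = 2204 × 10^-3 MΩ = 2.204
  0.003738 GΩ = 0.003738 × 10^3 MΩ = 3.738
Sum: 54.69 + 6.114 + 2.204 + 3.738 = 66.746

66.746 MΩ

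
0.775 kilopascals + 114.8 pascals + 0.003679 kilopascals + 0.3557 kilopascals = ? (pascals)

In pascals:
  0.775 kilopascals = 0.775 × 10³ pascals = 775
  114.8 pascals → 114.8
  0.003679 kilopascals = 0.003679 × 10³ pascals = 3.679
  0.3557 kilopascals = 0.3557 × 10³ pascals = 355.7
Sum: 775 + 114.8 + 3.679 + 355.7 = 1249.179

1249.179 pascals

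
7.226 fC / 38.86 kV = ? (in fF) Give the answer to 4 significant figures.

0.0001859 fF

(7.226e-15) / (38.86e3) = 0.18595e-18 F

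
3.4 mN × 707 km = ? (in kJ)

2.4038 kJ

3.4 × 10^-3 × 707 × 10^3 = 2403.8 J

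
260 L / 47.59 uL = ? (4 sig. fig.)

5463000

(260) / (47.59 × 10^-6) = 5.4633 × 10^6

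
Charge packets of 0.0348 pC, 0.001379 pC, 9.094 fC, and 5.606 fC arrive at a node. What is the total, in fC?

50.879 fC

In fC:
  0.0348 pC = 0.0348 × 10^3 fC = 34.8
  0.001379 pC = 0.001379 × 10^3 fC = 1.379
  9.094 fC → 9.094
  5.606 fC → 5.606
Sum: 34.8 + 1.379 + 9.094 + 5.606 = 50.879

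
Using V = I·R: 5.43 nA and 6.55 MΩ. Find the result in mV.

35.5665 mV

5.43e-9 × 6.55e6 = 35.5665e-3 V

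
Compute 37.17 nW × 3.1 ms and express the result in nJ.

37.17e-9 × 3.1e-3 = 115.227e-12 J

0.115227 nJ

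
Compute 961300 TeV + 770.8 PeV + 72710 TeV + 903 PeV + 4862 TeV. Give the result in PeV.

In PeV:
  961300 TeV = 961300 × 10⁻³ PeV = 961.3
  770.8 PeV → 770.8
  72710 TeV = 72710 × 10⁻³ PeV = 72.71
  903 PeV → 903
  4862 TeV = 4862 × 10⁻³ PeV = 4.862
Sum: 961.3 + 770.8 + 72.71 + 903 + 4.862 = 2712.672

2712.672 PeV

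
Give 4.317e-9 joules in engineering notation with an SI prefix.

= 4.317e-9 joules; 1e-9 is nano.

4.317 nanojoules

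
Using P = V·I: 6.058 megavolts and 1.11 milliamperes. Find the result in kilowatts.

6.058 × 10^6 × 1.11 × 10^-3 = 6.72438 × 10^3 W

6.72438 kilowatts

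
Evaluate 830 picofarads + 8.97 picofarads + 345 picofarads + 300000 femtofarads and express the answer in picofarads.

1483.97 picofarads

In picofarads:
  830 picofarads → 830
  8.97 picofarads → 8.97
  345 picofarads → 345
  300000 femtofarads = 300000 × 10^-3 picofarads = 300
Sum: 830 + 8.97 + 345 + 300 = 1483.97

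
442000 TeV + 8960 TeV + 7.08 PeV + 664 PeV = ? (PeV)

In PeV:
  442000 TeV = 442000 × 10^-3 PeV = 442
  8960 TeV = 8960 × 10^-3 PeV = 8.96
  7.08 PeV → 7.08
  664 PeV → 664
Sum: 442 + 8.96 + 7.08 + 664 = 1122.04

1122.04 PeV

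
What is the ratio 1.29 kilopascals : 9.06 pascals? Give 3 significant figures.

(1.29 × 10^3) / (9.06) = 0.1424 × 10^3

142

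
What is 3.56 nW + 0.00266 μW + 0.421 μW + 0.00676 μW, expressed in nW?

433.98 nW

In nW:
  3.56 nW → 3.56
  0.00266 μW = 0.00266 × 10³ nW = 2.66
  0.421 μW = 0.421 × 10³ nW = 421
  0.00676 μW = 0.00676 × 10³ nW = 6.76
Sum: 3.56 + 2.66 + 421 + 6.76 = 433.98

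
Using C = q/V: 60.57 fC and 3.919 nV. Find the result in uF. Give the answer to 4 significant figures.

15.46 uF

(60.57 × 10^-15) / (3.919 × 10^-9) = 15.4555 × 10^-6 F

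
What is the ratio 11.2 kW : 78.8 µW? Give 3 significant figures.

(11.2e3) / (78.8e-6) = 0.1421e9

142000000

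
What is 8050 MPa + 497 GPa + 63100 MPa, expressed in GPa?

568.15 GPa

In GPa:
  8050 MPa = 8050 × 10^-3 GPa = 8.05
  497 GPa → 497
  63100 MPa = 63100 × 10^-3 GPa = 63.1
Sum: 8.05 + 497 + 63.1 = 568.15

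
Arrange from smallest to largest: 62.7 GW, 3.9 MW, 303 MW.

3.9 MW < 303 MW < 62.7 GW

62.7 GW = 62700000000 W
3.9 MW = 3900000 W
303 MW = 303000000 W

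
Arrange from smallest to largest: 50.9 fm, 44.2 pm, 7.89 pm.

50.9 fm < 7.89 pm < 44.2 pm

50.9 fm = 0.0000000000000509 m
44.2 pm = 0.0000000000442 m
7.89 pm = 0.00000000000789 m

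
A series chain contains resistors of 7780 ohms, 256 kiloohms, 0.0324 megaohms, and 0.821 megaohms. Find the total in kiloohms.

1117.18 kiloohms

In kiloohms:
  7780 ohms = 7780 × 10⁻³ kiloohms = 7.78
  256 kiloohms → 256
  0.0324 megaohms = 0.0324 × 10³ kiloohms = 32.4
  0.821 megaohms = 0.821 × 10³ kiloohms = 821
Sum: 7.78 + 256 + 32.4 + 821 = 1117.18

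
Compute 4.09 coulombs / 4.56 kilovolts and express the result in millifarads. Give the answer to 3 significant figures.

0.897 millifarads

(4.09) / (4.56 × 10³) = 0.89693 × 10⁻³ F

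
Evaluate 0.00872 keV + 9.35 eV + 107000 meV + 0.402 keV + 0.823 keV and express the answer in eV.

In eV:
  0.00872 keV = 0.00872e3 eV = 8.72
  9.35 eV → 9.35
  107000 meV = 107000e-3 eV = 107
  0.402 keV = 0.402e3 eV = 402
  0.823 keV = 0.823e3 eV = 823
Sum: 8.72 + 9.35 + 107 + 402 + 823 = 1350.07

1350.07 eV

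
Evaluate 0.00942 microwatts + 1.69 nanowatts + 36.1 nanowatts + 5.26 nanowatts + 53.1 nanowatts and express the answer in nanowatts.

105.57 nanowatts

In nanowatts:
  0.00942 microwatts = 0.00942 × 10³ nanowatts = 9.42
  1.69 nanowatts → 1.69
  36.1 nanowatts → 36.1
  5.26 nanowatts → 5.26
  53.1 nanowatts → 53.1
Sum: 9.42 + 1.69 + 36.1 + 5.26 + 53.1 = 105.57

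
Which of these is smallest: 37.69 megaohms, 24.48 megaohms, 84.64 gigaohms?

37.69 megaohms = 37690000 ohms
24.48 megaohms = 24480000 ohms
84.64 gigaohms = 84640000000 ohms

24.48 megaohms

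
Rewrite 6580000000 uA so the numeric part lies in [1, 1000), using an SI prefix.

6.58 kA

= 6.58 × 10^3 A; 10^3 is kilo.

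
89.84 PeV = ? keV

89840000000000 keV

peta = 10^15, kilo = 10^3; factor is 10^12.
89.84 × 10^12 = 89840000000000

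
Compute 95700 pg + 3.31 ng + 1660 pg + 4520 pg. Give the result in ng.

105.19 ng

In ng:
  95700 pg = 95700 × 10⁻³ ng = 95.7
  3.31 ng → 3.31
  1660 pg = 1660 × 10⁻³ ng = 1.66
  4520 pg = 4520 × 10⁻³ ng = 4.52
Sum: 95.7 + 3.31 + 1.66 + 4.52 = 105.19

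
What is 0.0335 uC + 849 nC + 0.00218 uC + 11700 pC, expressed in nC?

In nC:
  0.0335 uC = 0.0335 × 10³ nC = 33.5
  849 nC → 849
  0.00218 uC = 0.00218 × 10³ nC = 2.18
  11700 pC = 11700 × 10⁻³ nC = 11.7
Sum: 33.5 + 849 + 2.18 + 11.7 = 896.38

896.38 nC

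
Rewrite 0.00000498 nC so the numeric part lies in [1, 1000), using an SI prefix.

= 4.98 × 10^-15 C; 10^-15 is femto.

4.98 fC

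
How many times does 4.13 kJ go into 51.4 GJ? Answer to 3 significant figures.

(51.4e9) / (4.13e3) = 12.45e6

12400000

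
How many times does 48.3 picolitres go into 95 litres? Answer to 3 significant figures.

(95) / (48.3 × 10⁻¹²) = 1.967 × 10¹²

1970000000000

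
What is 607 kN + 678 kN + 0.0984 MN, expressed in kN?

1383.4 kN

In kN:
  607 kN → 607
  678 kN → 678
  0.0984 MN = 0.0984 × 10^3 kN = 98.4
Sum: 607 + 678 + 98.4 = 1383.4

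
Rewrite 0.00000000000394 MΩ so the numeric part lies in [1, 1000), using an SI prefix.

3.94 uΩ

= 3.94 × 10⁻⁶ Ω; 10⁻⁶ is micro.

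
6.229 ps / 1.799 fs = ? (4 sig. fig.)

3462

(6.229 × 10⁻¹²) / (1.799 × 10⁻¹⁵) = 3.4625 × 10³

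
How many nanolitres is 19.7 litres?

19700000000 nanolitres

(no prefix) = 1e0, nano = 1e-9; factor is 1e9.
19.7 × 1e9 = 19700000000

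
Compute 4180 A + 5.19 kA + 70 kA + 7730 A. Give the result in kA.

87.1 kA

In kA:
  4180 A = 4180e-3 kA = 4.18
  5.19 kA → 5.19
  70 kA → 70
  7730 A = 7730e-3 kA = 7.73
Sum: 4.18 + 5.19 + 70 + 7.73 = 87.1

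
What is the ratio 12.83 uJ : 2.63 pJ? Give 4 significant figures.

(12.83 × 10⁻⁶) / (2.63 × 10⁻¹²) = 4.8783 × 10⁶

4878000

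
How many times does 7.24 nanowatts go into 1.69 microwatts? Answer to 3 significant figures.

233

(1.69 × 10⁻⁶) / (7.24 × 10⁻⁹) = 0.2334 × 10³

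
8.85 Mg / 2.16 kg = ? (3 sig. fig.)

4100

(8.85 × 10^6) / (2.16 × 10^3) = 4.097 × 10^3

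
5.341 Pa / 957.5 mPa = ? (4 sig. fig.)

5.578

(5.341) / (957.5e-3) = 0.0055781e3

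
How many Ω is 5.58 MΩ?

mega = 10⁶, (no prefix) = 10⁰; factor is 10⁶.
5.58 × 10⁶ = 5580000

5580000 Ω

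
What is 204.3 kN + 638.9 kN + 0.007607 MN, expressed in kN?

850.807 kN

In kN:
  204.3 kN → 204.3
  638.9 kN → 638.9
  0.007607 MN = 0.007607 × 10³ kN = 7.607
Sum: 204.3 + 638.9 + 7.607 = 850.807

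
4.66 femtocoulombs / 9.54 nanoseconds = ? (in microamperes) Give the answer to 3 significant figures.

(4.66e-15) / (9.54e-9) = 0.48847e-6 A

0.488 microamperes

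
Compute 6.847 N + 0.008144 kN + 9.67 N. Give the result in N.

24.661 N

In N:
  6.847 N → 6.847
  0.008144 kN = 0.008144 × 10^3 N = 8.144
  9.67 N → 9.67
Sum: 6.847 + 8.144 + 9.67 = 24.661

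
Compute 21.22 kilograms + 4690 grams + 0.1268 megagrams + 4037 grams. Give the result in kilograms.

In kilograms:
  21.22 kilograms → 21.22
  4690 grams = 4690e-3 kilograms = 4.69
  0.1268 megagrams = 0.1268e3 kilograms = 126.8
  4037 grams = 4037e-3 kilograms = 4.037
Sum: 21.22 + 4.69 + 126.8 + 4.037 = 156.747

156.747 kilograms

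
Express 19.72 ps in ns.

pico = 1e-12, nano = 1e-9; factor is 1e-3.
19.72 × 1e-3 = 0.01972

0.01972 ns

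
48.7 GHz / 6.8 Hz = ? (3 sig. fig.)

7160000000

(48.7 × 10^9) / (6.8) = 7.162 × 10^9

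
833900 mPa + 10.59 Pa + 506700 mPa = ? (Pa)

1351.19 Pa

In Pa:
  833900 mPa = 833900 × 10⁻³ Pa = 833.9
  10.59 Pa → 10.59
  506700 mPa = 506700 × 10⁻³ Pa = 506.7
Sum: 833.9 + 10.59 + 506.7 = 1351.19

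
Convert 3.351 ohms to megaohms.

0.000003351 megaohms

(no prefix) = 10^0, mega = 10^6; factor is 10^-6.
3.351 × 10^-6 = 0.000003351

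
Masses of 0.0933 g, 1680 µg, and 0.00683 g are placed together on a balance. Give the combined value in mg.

In mg:
  0.0933 g = 0.0933 × 10³ mg = 93.3
  1680 µg = 1680 × 10⁻³ mg = 1.68
  0.00683 g = 0.00683 × 10³ mg = 6.83
Sum: 93.3 + 1.68 + 6.83 = 101.81

101.81 mg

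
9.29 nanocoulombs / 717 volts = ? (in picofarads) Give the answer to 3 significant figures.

13.0 picofarads

(9.29 × 10⁻⁹) / (717) = 0.012957 × 10⁻⁹ F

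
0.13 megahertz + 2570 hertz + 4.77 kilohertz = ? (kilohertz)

137.34 kilohertz

In kilohertz:
  0.13 megahertz = 0.13e3 kilohertz = 130
  2570 hertz = 2570e-3 kilohertz = 2.57
  4.77 kilohertz → 4.77
Sum: 130 + 2.57 + 4.77 = 137.34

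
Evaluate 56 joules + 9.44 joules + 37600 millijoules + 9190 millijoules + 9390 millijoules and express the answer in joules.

121.62 joules

In joules:
  56 joules → 56
  9.44 joules → 9.44
  37600 millijoules = 37600 × 10⁻³ joules = 37.6
  9190 millijoules = 9190 × 10⁻³ joules = 9.19
  9390 millijoules = 9390 × 10⁻³ joules = 9.39
Sum: 56 + 9.44 + 37.6 + 9.19 + 9.39 = 121.62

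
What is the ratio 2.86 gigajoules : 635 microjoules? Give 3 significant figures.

(2.86 × 10⁹) / (635 × 10⁻⁶) = 0.004504 × 10¹⁵

4500000000000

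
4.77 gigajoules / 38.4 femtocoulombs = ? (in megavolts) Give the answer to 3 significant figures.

(4.77e9) / (38.4e-15) = 0.12422e24 V

124000000000000000 megavolts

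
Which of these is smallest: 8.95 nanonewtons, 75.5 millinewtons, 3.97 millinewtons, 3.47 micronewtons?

8.95 nanonewtons

8.95 nanonewtons = 0.00000000895 newtons
75.5 millinewtons = 0.0755 newtons
3.97 millinewtons = 0.00397 newtons
3.47 micronewtons = 0.00000347 newtons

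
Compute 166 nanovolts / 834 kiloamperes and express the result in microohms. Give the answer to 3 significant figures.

0.000000199 microohms

(166e-9) / (834e3) = 0.19904e-12 Ω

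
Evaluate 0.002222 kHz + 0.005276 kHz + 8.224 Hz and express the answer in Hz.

15.722 Hz

In Hz:
  0.002222 kHz = 0.002222 × 10^3 Hz = 2.222
  0.005276 kHz = 0.005276 × 10^3 Hz = 5.276
  8.224 Hz → 8.224
Sum: 2.222 + 5.276 + 8.224 = 15.722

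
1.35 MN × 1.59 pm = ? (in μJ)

1.35 × 10^6 × 1.59 × 10^-12 = 2.1465 × 10^-6 J

2.1465 μJ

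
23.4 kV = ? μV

kilo = 10³, micro = 10⁻⁶; factor is 10⁹.
23.4 × 10⁹ = 23400000000

23400000000 μV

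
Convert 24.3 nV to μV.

0.0243 μV

nano = 10⁻⁹, micro = 10⁻⁶; factor is 10⁻³.
24.3 × 10⁻³ = 0.0243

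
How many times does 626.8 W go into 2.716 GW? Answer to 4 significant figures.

4333000

(2.716e9) / (626.8) = 0.0043331e9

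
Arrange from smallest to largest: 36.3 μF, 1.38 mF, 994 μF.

36.3 μF = 0.0000363 F
1.38 mF = 0.00138 F
994 μF = 0.000994 F

36.3 μF < 994 μF < 1.38 mF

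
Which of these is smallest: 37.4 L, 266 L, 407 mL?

407 mL

37.4 L = 37.4 L
266 L = 266 L
407 mL = 0.407 L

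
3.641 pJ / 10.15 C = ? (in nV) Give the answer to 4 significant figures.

(3.641e-12) / (10.15) = 0.358719e-12 V

0.0003587 nV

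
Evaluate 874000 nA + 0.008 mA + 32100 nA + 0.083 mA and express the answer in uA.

997.1 uA

In uA:
  874000 nA = 874000e-3 uA = 874
  0.008 mA = 0.008e3 uA = 8
  32100 nA = 32100e-3 uA = 32.1
  0.083 mA = 0.083e3 uA = 83
Sum: 874 + 8 + 32.1 + 83 = 997.1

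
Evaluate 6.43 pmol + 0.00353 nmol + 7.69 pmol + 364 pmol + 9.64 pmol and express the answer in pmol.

In pmol:
  6.43 pmol → 6.43
  0.00353 nmol = 0.00353 × 10^3 pmol = 3.53
  7.69 pmol → 7.69
  364 pmol → 364
  9.64 pmol → 9.64
Sum: 6.43 + 3.53 + 7.69 + 364 + 9.64 = 391.29

391.29 pmol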